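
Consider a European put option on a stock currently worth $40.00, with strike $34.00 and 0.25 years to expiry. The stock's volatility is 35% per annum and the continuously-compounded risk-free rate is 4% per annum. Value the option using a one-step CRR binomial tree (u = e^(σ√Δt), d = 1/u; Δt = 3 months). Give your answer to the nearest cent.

$0.22

CRR parameters: u = e^(σ√Δt) = e^(0.35·√0.25) = 1.1912, d = 1/u = 0.8395
Per-period rate: rΔt = 0.04·0.25 = 0.01, so R = e^0.01 = 1.0101
Risk-neutral probability p = (e^0.01 − 0.8395)/(1.1912 − 0.8395) = 0.1706/0.3518 = 0.4849
Terminal stock prices: S_u = 47.65, S_d = 33.58
Terminal payoffs (K − S): max(-13.65, 0) = 0, max(0.4217, 0) = 0.4217
Node 0 (S = 40): V_0 = e^(−0.01)·[0.4849·0.0000 + 0.5151·0.4217] = 0.2151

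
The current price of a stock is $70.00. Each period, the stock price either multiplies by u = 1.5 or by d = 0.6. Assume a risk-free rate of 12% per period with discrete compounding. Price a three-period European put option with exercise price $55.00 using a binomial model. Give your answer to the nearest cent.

$5.92

Risk-neutral probability p = (1 + 0.12 − 0.6)/(1.5 − 0.6) = 0.5200/0.9000 = 0.5778
Terminal stock prices: S_uuu = 236.2, S_uud = 94.5, S_udd = 37.8, S_ddd = 15.12
Terminal payoffs (K − S): max(-181.2, 0) = 0, max(-39.5, 0) = 0, max(17.2, 0) = 17.2, max(39.88, 0) = 39.88
Node uu (S = 157.5): V_uu = 1/1.12·[0.5778·0.0000 + 0.4222·0.0000] = 0.0000
Node ud (S = 63): V_ud = 1/1.12·[0.5778·0.0000 + 0.4222·17.2000] = 6.4841
Node dd (S = 25.2): V_dd = 1/1.12·[0.5778·17.2000 + 0.4222·39.8800] = 23.9071
Node u (S = 105): V_u = 1/1.12·[0.5778·0.0000 + 0.4222·6.4841] = 2.4444
Node d (S = 42): V_d = 1/1.12·[0.5778·6.4841 + 0.4222·23.9071] = 12.3576
Node 0 (S = 70): V_0 = 1/1.12·[0.5778·2.4444 + 0.4222·12.3576] = 5.9196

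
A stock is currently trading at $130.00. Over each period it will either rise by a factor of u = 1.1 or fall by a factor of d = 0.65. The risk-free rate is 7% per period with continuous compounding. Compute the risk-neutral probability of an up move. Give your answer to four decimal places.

p = 0.9389

Risk-neutral probability p = (e^0.07 − 0.65)/(1.1 − 0.65) = 0.4225/0.4500 = 0.9389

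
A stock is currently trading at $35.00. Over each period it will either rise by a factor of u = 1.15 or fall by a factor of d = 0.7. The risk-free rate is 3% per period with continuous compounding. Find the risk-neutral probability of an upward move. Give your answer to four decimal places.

Risk-neutral probability p = (e^0.03 − 0.7)/(1.15 − 0.7) = 0.3305/0.4500 = 0.7343

p = 0.7343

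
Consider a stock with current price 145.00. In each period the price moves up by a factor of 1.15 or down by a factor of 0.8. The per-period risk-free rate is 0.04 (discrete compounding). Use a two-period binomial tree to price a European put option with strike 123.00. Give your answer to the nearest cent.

Risk-neutral probability p = (1 + 0.04 − 0.8)/(1.15 − 0.8) = 0.2400/0.3500 = 0.6857
Terminal stock prices: S_uu = 191.8, S_ud = 133.4, S_dd = 92.8
Terminal payoffs (K − S): max(-68.76, 0) = 0, max(-10.4, 0) = 0, max(30.2, 0) = 30.2
Node u (S = 166.8): V_u = 1/1.04·[0.6857·0.0000 + 0.3143·0.0000] = 0.0000
Node d (S = 116): V_d = 1/1.04·[0.6857·0.0000 + 0.3143·30.2000] = 9.1264
Node 0 (S = 145): V_0 = 1/1.04·[0.6857·0.0000 + 0.3143·9.1264] = 2.7580

2.76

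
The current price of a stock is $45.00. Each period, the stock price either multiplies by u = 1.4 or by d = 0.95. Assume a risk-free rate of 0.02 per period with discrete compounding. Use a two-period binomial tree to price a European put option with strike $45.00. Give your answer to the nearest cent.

$3.01

Risk-neutral probability p = (1 + 0.02 − 0.95)/(1.4 − 0.95) = 0.0700/0.4500 = 0.1556
Terminal stock prices: S_uu = 88.2, S_ud = 59.85, S_dd = 40.61
Terminal payoffs (K − S): max(-43.2, 0) = 0, max(-14.85, 0) = 0, max(4.388, 0) = 4.388
Node u (S = 63): V_u = 1/1.02·[0.1556·0.0000 + 0.8444·0.0000] = 0.0000
Node d (S = 42.75): V_d = 1/1.02·[0.1556·0.0000 + 0.8444·4.3875] = 3.6324
Node 0 (S = 45): V_0 = 1/1.02·[0.1556·0.0000 + 0.8444·3.6324] = 3.0072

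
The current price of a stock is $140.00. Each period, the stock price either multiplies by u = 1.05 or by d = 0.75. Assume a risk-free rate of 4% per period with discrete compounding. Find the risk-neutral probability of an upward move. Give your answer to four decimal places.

p = 0.9667

Risk-neutral probability p = (1 + 0.04 − 0.75)/(1.05 − 0.75) = 0.2900/0.3000 = 0.9667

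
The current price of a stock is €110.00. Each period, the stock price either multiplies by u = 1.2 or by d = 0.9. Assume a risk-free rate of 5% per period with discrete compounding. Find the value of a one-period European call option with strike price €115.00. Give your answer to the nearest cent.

€8.10

Risk-neutral probability p = (1 + 0.05 − 0.9)/(1.2 − 0.9) = 0.1500/0.3000 = 0.5000
Terminal stock prices: S_u = 132, S_d = 99
Terminal payoffs (S − K): max(17, 0) = 17, max(-16, 0) = 0
Node 0 (S = 110): V_0 = 1/1.05·[0.5000·17.0000 + 0.5000·0.0000] = 8.0952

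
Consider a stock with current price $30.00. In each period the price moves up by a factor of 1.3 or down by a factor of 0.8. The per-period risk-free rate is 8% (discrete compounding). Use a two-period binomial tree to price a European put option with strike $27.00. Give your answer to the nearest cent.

Risk-neutral probability p = (1 + 0.08 − 0.8)/(1.3 − 0.8) = 0.2800/0.5000 = 0.5600
Terminal stock prices: S_uu = 50.7, S_ud = 31.2, S_dd = 19.2
Terminal payoffs (K − S): max(-23.7, 0) = 0, max(-4.2, 0) = 0, max(7.8, 0) = 7.8
Node u (S = 39): V_u = 1/1.08·[0.5600·0.0000 + 0.4400·0.0000] = 0.0000
Node d (S = 24): V_d = 1/1.08·[0.5600·0.0000 + 0.4400·7.8000] = 3.1778
Node 0 (S = 30): V_0 = 1/1.08·[0.5600·0.0000 + 0.4400·3.1778] = 1.2947

$1.29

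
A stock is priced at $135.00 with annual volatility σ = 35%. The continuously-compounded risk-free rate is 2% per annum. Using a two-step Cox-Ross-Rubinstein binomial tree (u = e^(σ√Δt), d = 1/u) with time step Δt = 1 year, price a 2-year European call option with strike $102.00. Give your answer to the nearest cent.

$47.47

CRR parameters: u = e^(σ√Δt) = e^(0.35·√1) = 1.4191, d = 1/u = 0.7047
Per-period rate: rΔt = 0.02·1 = 0.02, so R = e^0.02 = 1.0202
Risk-neutral probability p = (e^0.02 − 0.7047)/(1.4191 − 0.7047) = 0.3155/0.7144 = 0.4417
Terminal stock prices: S_uu = 271.9, S_ud = 135, S_dd = 67.04
Terminal payoffs (S − K): max(169.9, 0) = 169.9, max(33, 0) = 33, max(-34.96, 0) = 0
Node u (S = 191.6): V_u = e^(−0.02)·[0.4417·169.8566 + 0.5583·33.0000] = 91.5939
Node d (S = 95.13): V_d = e^(−0.02)·[0.4417·33.0000 + 0.5583·0.0000] = 14.2862
Node 0 (S = 135): V_0 = e^(−0.02)·[0.4417·91.5939 + 0.5583·14.2862] = 47.4710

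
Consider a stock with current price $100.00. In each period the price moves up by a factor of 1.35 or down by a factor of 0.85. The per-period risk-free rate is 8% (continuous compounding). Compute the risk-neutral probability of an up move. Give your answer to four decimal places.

Risk-neutral probability p = (e^0.08 − 0.85)/(1.35 − 0.85) = 0.2333/0.5000 = 0.4666

p = 0.4666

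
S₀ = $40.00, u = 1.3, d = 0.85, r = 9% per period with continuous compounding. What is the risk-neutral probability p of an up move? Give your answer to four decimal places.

p = 0.5426

Risk-neutral probability p = (e^0.09 − 0.85)/(1.3 − 0.85) = 0.2442/0.4500 = 0.5426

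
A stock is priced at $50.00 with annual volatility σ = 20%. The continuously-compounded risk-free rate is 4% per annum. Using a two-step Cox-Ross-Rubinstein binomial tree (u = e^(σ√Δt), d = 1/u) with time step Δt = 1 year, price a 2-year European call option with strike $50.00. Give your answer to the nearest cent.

$6.90

CRR parameters: u = e^(σ√Δt) = e^(0.2·√1) = 1.2214, d = 1/u = 0.8187
Per-period rate: rΔt = 0.04·1 = 0.04, so R = e^0.04 = 1.0408
Risk-neutral probability p = (e^0.04 − 0.8187)/(1.2214 − 0.8187) = 0.2221/0.4027 = 0.5515
Terminal stock prices: S_uu = 74.59, S_ud = 50, S_dd = 33.52
Terminal payoffs (S − K): max(24.59, 0) = 24.59, max(0, 0) = 0, max(-16.48, 0) = 0
Node u (S = 61.07): V_u = e^(−0.04)·[0.5515·24.5912 + 0.4485·0.0000] = 13.0307
Node d (S = 40.94): V_d = e^(−0.04)·[0.5515·0.0000 + 0.4485·0.0000] = 0.0000
Node 0 (S = 50): V_0 = e^(−0.04)·[0.5515·13.0307 + 0.4485·0.0000] = 6.9048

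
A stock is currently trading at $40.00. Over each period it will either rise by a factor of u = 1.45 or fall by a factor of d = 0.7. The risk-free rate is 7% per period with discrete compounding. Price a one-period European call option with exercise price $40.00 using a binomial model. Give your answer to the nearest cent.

$8.30

Risk-neutral probability p = (1 + 0.07 − 0.7)/(1.45 − 0.7) = 0.3700/0.7500 = 0.4933
Terminal stock prices: S_u = 58, S_d = 28
Terminal payoffs (S − K): max(18, 0) = 18, max(-12, 0) = 0
Node 0 (S = 40): V_0 = 1/1.07·[0.4933·18.0000 + 0.5067·0.0000] = 8.2991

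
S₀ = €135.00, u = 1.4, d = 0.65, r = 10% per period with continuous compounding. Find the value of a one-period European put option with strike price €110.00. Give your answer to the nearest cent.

Risk-neutral probability p = (e^0.1 − 0.65)/(1.4 − 0.65) = 0.4552/0.7500 = 0.6069
Terminal stock prices: S_u = 189, S_d = 87.75
Terminal payoffs (K − S): max(-79, 0) = 0, max(22.25, 0) = 22.25
Node 0 (S = 135): V_0 = e^(−0.1)·[0.6069·0.0000 + 0.3931·22.2500] = 7.9142

€7.91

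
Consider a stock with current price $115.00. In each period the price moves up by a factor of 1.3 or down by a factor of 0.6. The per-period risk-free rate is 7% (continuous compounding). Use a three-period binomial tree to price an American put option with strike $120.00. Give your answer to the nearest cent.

$21.64

Risk-neutral probability p = (e^0.07 − 0.6)/(1.3 − 0.6) = 0.4725/0.7000 = 0.6750
Terminal stock prices: S_uuu = 252.7, S_uud = 116.6, S_udd = 53.82, S_ddd = 24.84
Terminal payoffs (K − S): max(-132.7, 0) = 0, max(3.39, 0) = 3.39, max(66.18, 0) = 66.18, max(95.16, 0) = 95.16
Node uu (S = 194.4): continuation = e^(−0.07)·[0.6750·0.0000 + 0.3250·3.3900] = 1.0272; exercise value = 0.0000 ≤ continuation, so V_uu = 1.0272
Node ud (S = 89.7): continuation = e^(−0.07)·[0.6750·3.3900 + 0.3250·66.1800] = 22.1873; exercise value = 30.3000 > continuation, so V_ud = 30.3000 (exercise)
Node dd (S = 41.4): continuation = e^(−0.07)·[0.6750·66.1800 + 0.3250·95.1600] = 70.4873; exercise value = 78.6000 > continuation, so V_dd = 78.6000 (exercise)
Node u (S = 149.5): continuation = e^(−0.07)·[0.6750·1.0272 + 0.3250·30.3000] = 9.8279; exercise value = 0.0000 ≤ continuation, so V_u = 9.8279
Node d (S = 69): continuation = e^(−0.07)·[0.6750·30.3000 + 0.3250·78.6000] = 42.8873; exercise value = 51.0000 > continuation, so V_d = 51.0000 (exercise)
Node 0 (S = 115): continuation = e^(−0.07)·[0.6750·9.8279 + 0.3250·51.0000] = 21.6393; exercise value = 5.0000 ≤ continuation, so V_0 = 21.6393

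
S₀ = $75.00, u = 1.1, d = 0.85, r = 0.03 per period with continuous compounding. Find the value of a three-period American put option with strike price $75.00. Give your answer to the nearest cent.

Risk-neutral probability p = (e^0.03 − 0.85)/(1.1 − 0.85) = 0.1805/0.2500 = 0.7218
Terminal stock prices: S_uuu = 99.83, S_uud = 77.14, S_udd = 59.61, S_ddd = 46.06
Terminal payoffs (K − S): max(-24.83, 0) = 0, max(-2.138, 0) = 0, max(15.39, 0) = 15.39, max(28.94, 0) = 28.94
Node uu (S = 90.75): continuation = e^(−0.03)·[0.7218·0.0000 + 0.2782·0.0000] = 0.0000; exercise value = 0.0000 ≤ continuation, so V_uu = 0.0000
Node ud (S = 70.12): continuation = e^(−0.03)·[0.7218·0.0000 + 0.2782·15.3938] = 4.1557; exercise value = 4.8750 > continuation, so V_ud = 4.8750 (exercise)
Node dd (S = 54.19): continuation = e^(−0.03)·[0.7218·15.3938 + 0.2782·28.9406] = 18.5959; exercise value = 20.8125 > continuation, so V_dd = 20.8125 (exercise)
Node u (S = 82.5): continuation = e^(−0.03)·[0.7218·0.0000 + 0.2782·4.8750] = 1.3161; exercise value = 0.0000 ≤ continuation, so V_u = 1.3161
Node d (S = 63.75): continuation = e^(−0.03)·[0.7218·4.8750 + 0.2782·20.8125] = 9.0334; exercise value = 11.2500 > continuation, so V_d = 11.2500 (exercise)
Node 0 (S = 75): continuation = e^(−0.03)·[0.7218·1.3161 + 0.2782·11.2500] = 3.9589; exercise value = 0.0000 ≤ continuation, so V_0 = 3.9589

$3.96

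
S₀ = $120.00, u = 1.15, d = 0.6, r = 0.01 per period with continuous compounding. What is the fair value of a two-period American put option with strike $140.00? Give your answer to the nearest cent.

$27.77

Risk-neutral probability p = (e^0.01 − 0.6)/(1.15 − 0.6) = 0.4101/0.5500 = 0.7455
Terminal stock prices: S_uu = 158.7, S_ud = 82.8, S_dd = 43.2
Terminal payoffs (K − S): max(-18.7, 0) = 0, max(57.2, 0) = 57.2, max(96.8, 0) = 96.8
Node u (S = 138): continuation = e^(−0.01)·[0.7455·0.0000 + 0.2545·57.2000] = 14.4100; exercise value = 2.0000 ≤ continuation, so V_u = 14.4100
Node d (S = 72): continuation = e^(−0.01)·[0.7455·57.2000 + 0.2545·96.8000] = 66.6070; exercise value = 68.0000 > continuation, so V_d = 68.0000 (exercise)
Node 0 (S = 120): continuation = e^(−0.01)·[0.7455·14.4100 + 0.2545·68.0000] = 27.7671; exercise value = 20.0000 ≤ continuation, so V_0 = 27.7671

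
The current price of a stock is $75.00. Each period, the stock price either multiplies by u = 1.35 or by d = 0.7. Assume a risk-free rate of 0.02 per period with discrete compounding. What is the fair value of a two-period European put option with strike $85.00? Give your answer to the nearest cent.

Risk-neutral probability p = (1 + 0.02 − 0.7)/(1.35 − 0.7) = 0.3200/0.6500 = 0.4923
Terminal stock prices: S_uu = 136.7, S_ud = 70.88, S_dd = 36.75
Terminal payoffs (K − S): max(-51.69, 0) = 0, max(14.12, 0) = 14.12, max(48.25, 0) = 48.25
Node u (S = 101.2): V_u = 1/1.02·[0.4923·0.0000 + 0.5077·14.1250] = 7.0305
Node d (S = 52.5): V_d = 1/1.02·[0.4923·14.1250 + 0.5077·48.2500] = 30.8333
Node 0 (S = 75): V_0 = 1/1.02·[0.4923·7.0305 + 0.5077·30.8333] = 18.7402

$18.74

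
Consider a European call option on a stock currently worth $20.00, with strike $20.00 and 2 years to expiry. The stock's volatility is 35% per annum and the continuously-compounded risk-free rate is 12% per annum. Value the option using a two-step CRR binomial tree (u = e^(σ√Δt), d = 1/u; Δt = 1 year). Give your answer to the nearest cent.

$5.59

CRR parameters: u = e^(σ√Δt) = e^(0.35·√1) = 1.4191, d = 1/u = 0.7047
Per-period rate: rΔt = 0.12·1 = 0.12, so R = e^0.12 = 1.1275
Risk-neutral probability p = (e^0.12 − 0.7047)/(1.4191 − 0.7047) = 0.4228/0.7144 = 0.5919
Terminal stock prices: S_uu = 40.28, S_ud = 20, S_dd = 9.932
Terminal payoffs (S − K): max(20.28, 0) = 20.28, max(0, 0) = 0, max(-10.07, 0) = 0
Node u (S = 28.38): V_u = e^(−0.12)·[0.5919·20.2751 + 0.4081·0.0000] = 10.6429
Node d (S = 14.09): V_d = e^(−0.12)·[0.5919·0.0000 + 0.4081·0.0000] = 0.0000
Node 0 (S = 20): V_0 = e^(−0.12)·[0.5919·10.6429 + 0.4081·0.0000] = 5.5868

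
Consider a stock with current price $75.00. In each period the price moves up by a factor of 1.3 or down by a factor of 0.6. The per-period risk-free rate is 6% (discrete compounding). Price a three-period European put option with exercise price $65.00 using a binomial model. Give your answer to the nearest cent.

$7.47

Risk-neutral probability p = (1 + 0.06 − 0.6)/(1.3 − 0.6) = 0.4600/0.7000 = 0.6571
Terminal stock prices: S_uuu = 164.8, S_uud = 76.05, S_udd = 35.1, S_ddd = 16.2
Terminal payoffs (K − S): max(-99.78, 0) = 0, max(-11.05, 0) = 0, max(29.9, 0) = 29.9, max(48.8, 0) = 48.8
Node uu (S = 126.8): V_uu = 1/1.06·[0.6571·0.0000 + 0.3429·0.0000] = 0.0000
Node ud (S = 58.5): V_ud = 1/1.06·[0.6571·0.0000 + 0.3429·29.9000] = 9.6712
Node dd (S = 27): V_dd = 1/1.06·[0.6571·29.9000 + 0.3429·48.8000] = 34.3208
Node u (S = 97.5): V_u = 1/1.06·[0.6571·0.0000 + 0.3429·9.6712] = 3.1281
Node d (S = 45): V_d = 1/1.06·[0.6571·9.6712 + 0.3429·34.3208] = 17.0966
Node 0 (S = 75): V_0 = 1/1.06·[0.6571·3.1281 + 0.3429·17.0966] = 7.4692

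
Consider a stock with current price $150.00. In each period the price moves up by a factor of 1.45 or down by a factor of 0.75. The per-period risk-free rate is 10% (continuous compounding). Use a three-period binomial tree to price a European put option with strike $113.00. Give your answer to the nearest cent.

Risk-neutral probability p = (e^0.1 − 0.75)/(1.45 − 0.75) = 0.3552/0.7000 = 0.5074
Terminal stock prices: S_uuu = 457.3, S_uud = 236.5, S_udd = 122.3, S_ddd = 63.28
Terminal payoffs (K − S): max(-344.3, 0) = 0, max(-123.5, 0) = 0, max(-9.344, 0) = 0, max(49.72, 0) = 49.72
Node uu (S = 315.4): V_uu = e^(−0.1)·[0.5074·0.0000 + 0.4926·0.0000] = 0.0000
Node ud (S = 163.1): V_ud = e^(−0.1)·[0.5074·0.0000 + 0.4926·0.0000] = 0.0000
Node dd (S = 84.38): V_dd = e^(−0.1)·[0.5074·0.0000 + 0.4926·49.7188] = 22.1614
Node u (S = 217.5): V_u = e^(−0.1)·[0.5074·0.0000 + 0.4926·0.0000] = 0.0000
Node d (S = 112.5): V_d = e^(−0.1)·[0.5074·0.0000 + 0.4926·22.1614] = 9.8781
Node 0 (S = 150): V_0 = e^(−0.1)·[0.5074·0.0000 + 0.4926·9.8781] = 4.4030

$4.40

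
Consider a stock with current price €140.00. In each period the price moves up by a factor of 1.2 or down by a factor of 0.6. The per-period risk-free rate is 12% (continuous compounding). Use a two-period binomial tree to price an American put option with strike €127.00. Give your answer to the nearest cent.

Risk-neutral probability p = (e^0.12 − 0.6)/(1.2 − 0.6) = 0.5275/0.6000 = 0.8792
Terminal stock prices: S_uu = 201.6, S_ud = 100.8, S_dd = 50.4
Terminal payoffs (K − S): max(-74.6, 0) = 0, max(26.2, 0) = 26.2, max(76.6, 0) = 76.6
Node u (S = 168): continuation = e^(−0.12)·[0.8792·0.0000 + 0.1208·26.2000] = 2.8080; exercise value = 0.0000 ≤ continuation, so V_u = 2.8080
Node d (S = 84): continuation = e^(−0.12)·[0.8792·26.2000 + 0.1208·76.6000] = 28.6389; exercise value = 43.0000 > continuation, so V_d = 43.0000 (exercise)
Node 0 (S = 140): continuation = e^(−0.12)·[0.8792·2.8080 + 0.1208·43.0000] = 6.7980; exercise value = 0.0000 ≤ continuation, so V_0 = 6.7980

€6.80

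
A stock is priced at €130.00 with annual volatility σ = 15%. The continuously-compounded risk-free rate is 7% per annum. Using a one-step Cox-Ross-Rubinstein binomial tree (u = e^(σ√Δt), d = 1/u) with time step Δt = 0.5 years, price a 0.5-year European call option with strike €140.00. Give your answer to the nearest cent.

CRR parameters: u = e^(σ√Δt) = e^(0.15·√0.5) = 1.1119, d = 1/u = 0.8994
Per-period rate: rΔt = 0.07·0.5 = 0.035, so R = e^0.035 = 1.0356
Risk-neutral probability p = (e^0.035 − 0.8994)/(1.1119 − 0.8994) = 0.1363/0.2125 = 0.6411
Terminal stock prices: S_u = 144.5, S_d = 116.9
Terminal payoffs (S − K): max(4.546, 0) = 4.546, max(-23.08, 0) = 0
Node 0 (S = 130): V_0 = e^(−0.035)·[0.6411·4.5464 + 0.3589·0.0000] = 2.8145

€2.81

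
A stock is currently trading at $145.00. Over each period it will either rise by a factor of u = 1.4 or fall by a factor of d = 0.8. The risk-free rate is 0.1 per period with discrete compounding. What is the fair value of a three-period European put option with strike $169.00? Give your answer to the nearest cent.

Risk-neutral probability p = (1 + 0.1 − 0.8)/(1.4 − 0.8) = 0.3000/0.6000 = 0.5000
Terminal stock prices: S_uuu = 397.9, S_uud = 227.4, S_udd = 129.9, S_ddd = 74.24
Terminal payoffs (K − S): max(-228.9, 0) = 0, max(-58.36, 0) = 0, max(39.08, 0) = 39.08, max(94.76, 0) = 94.76
Node uu (S = 284.2): V_uu = 1/1.1·[0.5000·0.0000 + 0.5000·0.0000] = 0.0000
Node ud (S = 162.4): V_ud = 1/1.1·[0.5000·0.0000 + 0.5000·39.0800] = 17.7636
Node dd (S = 92.8): V_dd = 1/1.1·[0.5000·39.0800 + 0.5000·94.7600] = 60.8364
Node u (S = 203): V_u = 1/1.1·[0.5000·0.0000 + 0.5000·17.7636] = 8.0744
Node d (S = 116): V_d = 1/1.1·[0.5000·17.7636 + 0.5000·60.8364] = 35.7273
Node 0 (S = 145): V_0 = 1/1.1·[0.5000·8.0744 + 0.5000·35.7273] = 19.9098

$19.91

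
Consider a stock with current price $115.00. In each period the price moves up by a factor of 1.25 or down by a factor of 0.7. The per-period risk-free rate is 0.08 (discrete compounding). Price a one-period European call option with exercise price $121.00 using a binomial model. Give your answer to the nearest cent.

Risk-neutral probability p = (1 + 0.08 − 0.7)/(1.25 − 0.7) = 0.3800/0.5500 = 0.6909
Terminal stock prices: S_u = 143.8, S_d = 80.5
Terminal payoffs (S − K): max(22.75, 0) = 22.75, max(-40.5, 0) = 0
Node 0 (S = 115): V_0 = 1/1.08·[0.6909·22.7500 + 0.3091·0.0000] = 14.5539

$14.55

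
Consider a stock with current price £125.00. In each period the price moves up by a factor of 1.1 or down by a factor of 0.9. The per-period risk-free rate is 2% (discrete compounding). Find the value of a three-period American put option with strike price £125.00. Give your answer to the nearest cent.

£6.13

Risk-neutral probability p = (1 + 0.02 − 0.9)/(1.1 − 0.9) = 0.1200/0.2000 = 0.6000
Terminal stock prices: S_uuu = 166.4, S_uud = 136.1, S_udd = 111.4, S_ddd = 91.13
Terminal payoffs (K − S): max(-41.38, 0) = 0, max(-11.13, 0) = 0, max(13.62, 0) = 13.62, max(33.87, 0) = 33.87
Node uu (S = 151.3): continuation = 1/1.02·[0.6000·0.0000 + 0.4000·0.0000] = 0.0000; exercise value = 0.0000 ≤ continuation, so V_uu = 0.0000
Node ud (S = 123.8): continuation = 1/1.02·[0.6000·0.0000 + 0.4000·13.6250] = 5.3431; exercise value = 1.2500 ≤ continuation, so V_ud = 5.3431
Node dd (S = 101.2): continuation = 1/1.02·[0.6000·13.6250 + 0.4000·33.8750] = 21.2990; exercise value = 23.7500 > continuation, so V_dd = 23.7500 (exercise)
Node u (S = 137.5): continuation = 1/1.02·[0.6000·0.0000 + 0.4000·5.3431] = 2.0953; exercise value = 0.0000 ≤ continuation, so V_u = 2.0953
Node d (S = 112.5): continuation = 1/1.02·[0.6000·5.3431 + 0.4000·23.7500] = 12.4567; exercise value = 12.5000 > continuation, so V_d = 12.5000 (exercise)
Node 0 (S = 125): continuation = 1/1.02·[0.6000·2.0953 + 0.4000·12.5000] = 6.1345; exercise value = 0.0000 ≤ continuation, so V_0 = 6.1345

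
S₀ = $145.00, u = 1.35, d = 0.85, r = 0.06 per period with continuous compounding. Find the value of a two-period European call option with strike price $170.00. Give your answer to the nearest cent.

Risk-neutral probability p = (e^0.06 − 0.85)/(1.35 − 0.85) = 0.2118/0.5000 = 0.4237
Terminal stock prices: S_uu = 264.3, S_ud = 166.4, S_dd = 104.8
Terminal payoffs (S − K): max(94.26, 0) = 94.26, max(-3.613, 0) = 0, max(-65.24, 0) = 0
Node u (S = 195.8): V_u = e^(−0.06)·[0.4237·94.2625 + 0.5763·0.0000] = 37.6108
Node d (S = 123.2): V_d = e^(−0.06)·[0.4237·0.0000 + 0.5763·0.0000] = 0.0000
Node 0 (S = 145): V_0 = e^(−0.06)·[0.4237·37.6108 + 0.5763·0.0000] = 15.0067

$15.01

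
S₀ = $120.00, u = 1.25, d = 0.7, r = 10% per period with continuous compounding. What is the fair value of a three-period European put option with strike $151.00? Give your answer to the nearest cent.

Risk-neutral probability p = (e^0.1 − 0.7)/(1.25 − 0.7) = 0.4052/0.5500 = 0.7367
Terminal stock prices: S_uuu = 234.4, S_uud = 131.2, S_udd = 73.5, S_ddd = 41.16
Terminal payoffs (K − S): max(-83.38, 0) = 0, max(19.75, 0) = 19.75, max(77.5, 0) = 77.5, max(109.8, 0) = 109.8
Node uu (S = 187.5): V_uu = e^(−0.1)·[0.7367·0.0000 + 0.2633·19.7500] = 4.7058
Node ud (S = 105): V_ud = e^(−0.1)·[0.7367·19.7500 + 0.2633·77.5000] = 31.6305
Node dd (S = 58.8): V_dd = e^(−0.1)·[0.7367·77.5000 + 0.2633·109.8400] = 77.8305
Node u (S = 150): V_u = e^(−0.1)·[0.7367·4.7058 + 0.2633·31.6305] = 10.6732
Node d (S = 84): V_d = e^(−0.1)·[0.7367·31.6305 + 0.2633·77.8305] = 39.6283
Node 0 (S = 120): V_0 = e^(−0.1)·[0.7367·10.6732 + 0.2633·39.6283] = 16.5566

$16.56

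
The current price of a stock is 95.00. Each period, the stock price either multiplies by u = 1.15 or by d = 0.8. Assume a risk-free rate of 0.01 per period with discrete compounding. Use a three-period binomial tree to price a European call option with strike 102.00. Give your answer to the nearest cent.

8.91

Risk-neutral probability p = (1 + 0.01 − 0.8)/(1.15 − 0.8) = 0.2100/0.3500 = 0.6000
Terminal stock prices: S_uuu = 144.5, S_uud = 100.5, S_udd = 69.92, S_ddd = 48.64
Terminal payoffs (S − K): max(42.48, 0) = 42.48, max(-1.49, 0) = 0, max(-32.08, 0) = 0, max(-53.36, 0) = 0
Node uu (S = 125.6): V_uu = 1/1.01·[0.6000·42.4831 + 0.4000·0.0000] = 25.2375
Node ud (S = 87.4): V_ud = 1/1.01·[0.6000·0.0000 + 0.4000·0.0000] = 0.0000
Node dd (S = 60.8): V_dd = 1/1.01·[0.6000·0.0000 + 0.4000·0.0000] = 0.0000
Node u (S = 109.2): V_u = 1/1.01·[0.6000·25.2375 + 0.4000·0.0000] = 14.9926
Node d (S = 76): V_d = 1/1.01·[0.6000·0.0000 + 0.4000·0.0000] = 0.0000
Node 0 (S = 95): V_0 = 1/1.01·[0.6000·14.9926 + 0.4000·0.0000] = 8.9065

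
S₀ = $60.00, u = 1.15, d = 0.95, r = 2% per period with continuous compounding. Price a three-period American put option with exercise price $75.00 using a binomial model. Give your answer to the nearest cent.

Risk-neutral probability p = (e^0.02 − 0.95)/(1.15 − 0.95) = 0.0702/0.2000 = 0.3510
Terminal stock prices: S_uuu = 91.25, S_uud = 75.38, S_udd = 62.27, S_ddd = 51.44
Terminal payoffs (K − S): max(-16.25, 0) = 0, max(-0.3825, 0) = 0, max(12.73, 0) = 12.73, max(23.56, 0) = 23.56
Node uu (S = 79.35): continuation = e^(−0.02)·[0.3510·0.0000 + 0.6490·0.0000] = 0.0000; exercise value = 0.0000 ≤ continuation, so V_uu = 0.0000
Node ud (S = 65.55): continuation = e^(−0.02)·[0.3510·0.0000 + 0.6490·12.7275] = 8.0965; exercise value = 9.4500 > continuation, so V_ud = 9.4500 (exercise)
Node dd (S = 54.15): continuation = e^(−0.02)·[0.3510·12.7275 + 0.6490·23.5575] = 19.3649; exercise value = 20.8500 > continuation, so V_dd = 20.8500 (exercise)
Node u (S = 69): continuation = e^(−0.02)·[0.3510·0.0000 + 0.6490·9.4500] = 6.0115; exercise value = 6.0000 ≤ continuation, so V_u = 6.0115
Node d (S = 57): continuation = e^(−0.02)·[0.3510·9.4500 + 0.6490·20.8500] = 16.5149; exercise value = 18.0000 > continuation, so V_d = 18.0000 (exercise)
Node 0 (S = 60): continuation = e^(−0.02)·[0.3510·6.0115 + 0.6490·18.0000] = 13.5189; exercise value = 15.0000 > continuation, so V_0 = 15.0000 (exercise)

$15.00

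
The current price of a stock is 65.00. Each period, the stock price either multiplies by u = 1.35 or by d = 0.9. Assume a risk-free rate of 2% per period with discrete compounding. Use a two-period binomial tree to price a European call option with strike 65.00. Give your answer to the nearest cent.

Risk-neutral probability p = (1 + 0.02 − 0.9)/(1.35 − 0.9) = 0.1200/0.4500 = 0.2667
Terminal stock prices: S_uu = 118.5, S_ud = 78.98, S_dd = 52.65
Terminal payoffs (S − K): max(53.46, 0) = 53.46, max(13.98, 0) = 13.98, max(-12.35, 0) = 0
Node u (S = 87.75): V_u = 1/1.02·[0.2667·53.4625 + 0.7333·13.9750] = 24.0245
Node d (S = 58.5): V_d = 1/1.02·[0.2667·13.9750 + 0.7333·0.0000] = 3.6536
Node 0 (S = 65): V_0 = 1/1.02·[0.2667·24.0245 + 0.7333·3.6536] = 8.9077

8.91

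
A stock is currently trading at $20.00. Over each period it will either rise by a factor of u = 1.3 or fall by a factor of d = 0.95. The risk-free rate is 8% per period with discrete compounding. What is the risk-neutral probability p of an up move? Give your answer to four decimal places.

p = 0.3714

Risk-neutral probability p = (1 + 0.08 − 0.95)/(1.3 − 0.95) = 0.1300/0.3500 = 0.3714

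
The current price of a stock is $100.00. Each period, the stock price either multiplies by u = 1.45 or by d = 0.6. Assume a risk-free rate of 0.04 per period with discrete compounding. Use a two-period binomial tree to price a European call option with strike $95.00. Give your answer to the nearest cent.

$28.55

Risk-neutral probability p = (1 + 0.04 − 0.6)/(1.45 − 0.6) = 0.4400/0.8500 = 0.5176
Terminal stock prices: S_uu = 210.2, S_ud = 87, S_dd = 36
Terminal payoffs (S − K): max(115.2, 0) = 115.2, max(-8, 0) = 0, max(-59, 0) = 0
Node u (S = 145): V_u = 1/1.04·[0.5176·115.2500 + 0.4824·0.0000] = 57.3643
Node d (S = 60): V_d = 1/1.04·[0.5176·0.0000 + 0.4824·0.0000] = 0.0000
Node 0 (S = 100): V_0 = 1/1.04·[0.5176·57.3643 + 0.4824·0.0000] = 28.5523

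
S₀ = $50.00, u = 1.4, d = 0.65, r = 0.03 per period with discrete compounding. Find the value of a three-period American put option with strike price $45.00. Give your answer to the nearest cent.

Risk-neutral probability p = (1 + 0.03 − 0.65)/(1.4 − 0.65) = 0.3800/0.7500 = 0.5067
Terminal stock prices: S_uuu = 137.2, S_uud = 63.7, S_udd = 29.58, S_ddd = 13.73
Terminal payoffs (K − S): max(-92.2, 0) = 0, max(-18.7, 0) = 0, max(15.42, 0) = 15.42, max(31.27, 0) = 31.27
Node uu (S = 98): continuation = 1/1.03·[0.5067·0.0000 + 0.4933·0.0000] = 0.0000; exercise value = 0.0000 ≤ continuation, so V_uu = 0.0000
Node ud (S = 45.5): continuation = 1/1.03·[0.5067·0.0000 + 0.4933·15.4250] = 7.3880; exercise value = 0.0000 ≤ continuation, so V_ud = 7.3880
Node dd (S = 21.13): continuation = 1/1.03·[0.5067·15.4250 + 0.4933·31.2687] = 22.5643; exercise value = 23.8750 > continuation, so V_dd = 23.8750 (exercise)
Node u (S = 70): continuation = 1/1.03·[0.5067·0.0000 + 0.4933·7.3880] = 3.5386; exercise value = 0.0000 ≤ continuation, so V_u = 3.5386
Node d (S = 32.5): continuation = 1/1.03·[0.5067·7.3880 + 0.4933·23.8750] = 15.0695; exercise value = 12.5000 ≤ continuation, so V_d = 15.0695
Node 0 (S = 50): continuation = 1/1.03·[0.5067·3.5386 + 0.4933·15.0695] = 8.9584; exercise value = 0.0000 ≤ continuation, so V_0 = 8.9584

$8.96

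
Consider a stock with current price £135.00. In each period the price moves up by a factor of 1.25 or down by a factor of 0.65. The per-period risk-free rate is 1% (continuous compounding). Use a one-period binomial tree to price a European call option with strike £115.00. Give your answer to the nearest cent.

£31.93

Risk-neutral probability p = (e^0.01 − 0.65)/(1.25 − 0.65) = 0.3601/0.6000 = 0.6001
Terminal stock prices: S_u = 168.8, S_d = 87.75
Terminal payoffs (S − K): max(53.75, 0) = 53.75, max(-27.25, 0) = 0
Node 0 (S = 135): V_0 = e^(−0.01)·[0.6001·53.7500 + 0.3999·0.0000] = 31.9336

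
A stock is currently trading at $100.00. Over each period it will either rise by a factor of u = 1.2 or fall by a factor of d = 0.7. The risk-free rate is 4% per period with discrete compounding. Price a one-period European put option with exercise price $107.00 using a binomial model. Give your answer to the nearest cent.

$11.38

Risk-neutral probability p = (1 + 0.04 − 0.7)/(1.2 − 0.7) = 0.3400/0.5000 = 0.6800
Terminal stock prices: S_u = 120, S_d = 70
Terminal payoffs (K − S): max(-13, 0) = 0, max(37, 0) = 37
Node 0 (S = 100): V_0 = 1/1.04·[0.6800·0.0000 + 0.3200·37.0000] = 11.3846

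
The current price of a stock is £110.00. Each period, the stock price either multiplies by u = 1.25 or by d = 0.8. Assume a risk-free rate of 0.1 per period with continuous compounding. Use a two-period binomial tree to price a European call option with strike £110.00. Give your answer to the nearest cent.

Risk-neutral probability p = (e^0.1 − 0.8)/(1.25 − 0.8) = 0.3052/0.4500 = 0.6782
Terminal stock prices: S_uu = 171.9, S_ud = 110, S_dd = 70.4
Terminal payoffs (S − K): max(61.88, 0) = 61.88, max(0, 0) = 0, max(-39.6, 0) = 0
Node u (S = 137.5): V_u = e^(−0.1)·[0.6782·61.8750 + 0.3218·0.0000] = 37.9679
Node d (S = 88): V_d = e^(−0.1)·[0.6782·0.0000 + 0.3218·0.0000] = 0.0000
Node 0 (S = 110): V_0 = e^(−0.1)·[0.6782·37.9679 + 0.3218·0.0000] = 23.2979

£23.30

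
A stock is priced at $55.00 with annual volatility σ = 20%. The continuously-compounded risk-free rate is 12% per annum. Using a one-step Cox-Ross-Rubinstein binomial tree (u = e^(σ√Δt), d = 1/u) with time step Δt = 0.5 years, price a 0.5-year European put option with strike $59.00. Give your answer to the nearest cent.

CRR parameters: u = e^(σ√Δt) = e^(0.2·√0.5) = 1.1519, d = 1/u = 0.8681
Per-period rate: rΔt = 0.12·0.5 = 0.06, so R = e^0.06 = 1.0618
Risk-neutral probability p = (e^0.06 − 0.8681)/(1.1519 − 0.8681) = 0.1937/0.2838 = 0.6826
Terminal stock prices: S_u = 63.36, S_d = 47.75
Terminal payoffs (K − S): max(-4.355, 0) = 0, max(11.25, 0) = 11.25
Node 0 (S = 55): V_0 = e^(−0.06)·[0.6826·0.0000 + 0.3174·11.2532] = 3.3637

$3.36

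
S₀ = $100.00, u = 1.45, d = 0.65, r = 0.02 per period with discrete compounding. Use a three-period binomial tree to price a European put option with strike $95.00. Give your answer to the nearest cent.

Risk-neutral probability p = (1 + 0.02 − 0.65)/(1.45 − 0.65) = 0.3700/0.8000 = 0.4625
Terminal stock prices: S_uuu = 304.9, S_uud = 136.7, S_udd = 61.26, S_ddd = 27.46
Terminal payoffs (K − S): max(-209.9, 0) = 0, max(-41.66, 0) = 0, max(33.74, 0) = 33.74, max(67.54, 0) = 67.54
Node uu (S = 210.2): V_uu = 1/1.02·[0.4625·0.0000 + 0.5375·0.0000] = 0.0000
Node ud (S = 94.25): V_ud = 1/1.02·[0.4625·0.0000 + 0.5375·33.7375] = 17.7783
Node dd (S = 42.25): V_dd = 1/1.02·[0.4625·33.7375 + 0.5375·67.5375] = 50.8873
Node u (S = 145): V_u = 1/1.02·[0.4625·0.0000 + 0.5375·17.7783] = 9.3685
Node d (S = 65): V_d = 1/1.02·[0.4625·17.7783 + 0.5375·50.8873] = 34.8768
Node 0 (S = 100): V_0 = 1/1.02·[0.4625·9.3685 + 0.5375·34.8768] = 22.6267

$22.63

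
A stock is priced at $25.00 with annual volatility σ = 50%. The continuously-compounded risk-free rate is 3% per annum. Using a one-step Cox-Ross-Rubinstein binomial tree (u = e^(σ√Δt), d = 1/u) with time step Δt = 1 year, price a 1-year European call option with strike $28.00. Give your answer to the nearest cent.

CRR parameters: u = e^(σ√Δt) = e^(0.5·√1) = 1.6487, d = 1/u = 0.6065
Per-period rate: rΔt = 0.03·1 = 0.03, so R = e^0.03 = 1.0305
Risk-neutral probability p = (e^0.03 − 0.6065)/(1.6487 − 0.6065) = 0.4239/1.0422 = 0.4068
Terminal stock prices: S_u = 41.22, S_d = 15.16
Terminal payoffs (S − K): max(13.22, 0) = 13.22, max(-12.84, 0) = 0
Node 0 (S = 25): V_0 = e^(−0.03)·[0.4068·13.2180 + 0.5932·0.0000] = 5.2177

$5.22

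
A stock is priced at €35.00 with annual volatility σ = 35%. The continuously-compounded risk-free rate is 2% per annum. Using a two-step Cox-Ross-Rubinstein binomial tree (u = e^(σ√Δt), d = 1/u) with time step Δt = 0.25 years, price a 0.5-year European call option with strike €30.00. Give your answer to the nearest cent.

€6.78

CRR parameters: u = e^(σ√Δt) = e^(0.35·√0.25) = 1.1912, d = 1/u = 0.8395
Per-period rate: rΔt = 0.02·0.25 = 0.005, so R = e^0.005 = 1.0050
Risk-neutral probability p = (e^0.005 − 0.8395)/(1.1912 − 0.8395) = 0.1656/0.3518 = 0.4706
Terminal stock prices: S_uu = 49.67, S_ud = 35, S_dd = 24.66
Terminal payoffs (S − K): max(19.67, 0) = 19.67, max(5, 0) = 5, max(-5.336, 0) = 0
Node u (S = 41.69): V_u = e^(−0.005)·[0.4706·19.6674 + 0.5294·5.0000] = 11.8432
Node d (S = 29.38): V_d = e^(−0.005)·[0.4706·5.0000 + 0.5294·0.0000] = 2.3413
Node 0 (S = 35): V_0 = e^(−0.005)·[0.4706·11.8432 + 0.5294·2.3413] = 6.7790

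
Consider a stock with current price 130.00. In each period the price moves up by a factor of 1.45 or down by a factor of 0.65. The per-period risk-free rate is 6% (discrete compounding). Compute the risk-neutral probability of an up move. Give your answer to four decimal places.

p = 0.5125

Risk-neutral probability p = (1 + 0.06 − 0.65)/(1.45 − 0.65) = 0.4100/0.8000 = 0.5125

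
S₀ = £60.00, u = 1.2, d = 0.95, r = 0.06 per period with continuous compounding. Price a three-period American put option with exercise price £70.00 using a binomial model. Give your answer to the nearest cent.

Risk-neutral probability p = (e^0.06 − 0.95)/(1.2 − 0.95) = 0.1118/0.2500 = 0.4473
Terminal stock prices: S_uuu = 103.7, S_uud = 82.08, S_udd = 64.98, S_ddd = 51.44
Terminal payoffs (K − S): max(-33.68, 0) = 0, max(-12.08, 0) = 0, max(5.02, 0) = 5.02, max(18.56, 0) = 18.56
Node uu (S = 86.4): continuation = e^(−0.06)·[0.4473·0.0000 + 0.5527·0.0000] = 0.0000; exercise value = 0.0000 ≤ continuation, so V_uu = 0.0000
Node ud (S = 68.4): continuation = e^(−0.06)·[0.4473·0.0000 + 0.5527·5.0200] = 2.6128; exercise value = 1.6000 ≤ continuation, so V_ud = 2.6128
Node dd (S = 54.15): continuation = e^(−0.06)·[0.4473·5.0200 + 0.5527·18.5575] = 11.7735; exercise value = 15.8500 > continuation, so V_dd = 15.8500 (exercise)
Node u (S = 72): continuation = e^(−0.06)·[0.4473·0.0000 + 0.5527·2.6128] = 1.3599; exercise value = 0.0000 ≤ continuation, so V_u = 1.3599
Node d (S = 57): continuation = e^(−0.06)·[0.4473·2.6128 + 0.5527·15.8500] = 9.3502; exercise value = 13.0000 > continuation, so V_d = 13.0000 (exercise)
Node 0 (S = 60): continuation = e^(−0.06)·[0.4473·1.3599 + 0.5527·13.0000] = 7.3390; exercise value = 10.0000 > continuation, so V_0 = 10.0000 (exercise)

£10.00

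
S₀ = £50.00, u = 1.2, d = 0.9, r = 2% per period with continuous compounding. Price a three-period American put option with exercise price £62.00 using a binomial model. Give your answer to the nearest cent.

Risk-neutral probability p = (e^0.02 − 0.9)/(1.2 − 0.9) = 0.1202/0.3000 = 0.4007
Terminal stock prices: S_uuu = 86.4, S_uud = 64.8, S_udd = 48.6, S_ddd = 36.45
Terminal payoffs (K − S): max(-24.4, 0) = 0, max(-2.8, 0) = 0, max(13.4, 0) = 13.4, max(25.55, 0) = 25.55
Node uu (S = 72): continuation = e^(−0.02)·[0.4007·0.0000 + 0.5993·0.0000] = 0.0000; exercise value = 0.0000 ≤ continuation, so V_uu = 0.0000
Node ud (S = 54): continuation = e^(−0.02)·[0.4007·0.0000 + 0.5993·13.4000] = 7.8720; exercise value = 8.0000 > continuation, so V_ud = 8.0000 (exercise)
Node dd (S = 40.5): continuation = e^(−0.02)·[0.4007·13.4000 + 0.5993·25.5500] = 20.2723; exercise value = 21.5000 > continuation, so V_dd = 21.5000 (exercise)
Node u (S = 60): continuation = e^(−0.02)·[0.4007·0.0000 + 0.5993·8.0000] = 4.6997; exercise value = 2.0000 ≤ continuation, so V_u = 4.6997
Node d (S = 45): continuation = e^(−0.02)·[0.4007·8.0000 + 0.5993·21.5000] = 15.7723; exercise value = 17.0000 > continuation, so V_d = 17.0000 (exercise)
Node 0 (S = 50): continuation = e^(−0.02)·[0.4007·4.6997 + 0.5993·17.0000] = 11.8326; exercise value = 12.0000 > continuation, so V_0 = 12.0000 (exercise)

£12.00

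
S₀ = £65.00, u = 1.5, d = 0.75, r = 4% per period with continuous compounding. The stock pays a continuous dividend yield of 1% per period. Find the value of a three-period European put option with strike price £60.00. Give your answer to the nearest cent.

£9.10

Per-period risk-free factor R = e^0.04 = 1.0408; dividend-adjusted growth = e^(0.04−0.01) = 1.0305.
Risk-neutral probability p = (1.0305 − 0.75)/(1.5 − 0.75) = 0.2805/0.7500 = 0.3739
Terminal stock prices: S_uuu = 219.4, S_uud = 109.7, S_udd = 54.84, S_ddd = 27.42
Terminal payoffs (K − S): max(-159.4, 0) = 0, max(-49.69, 0) = 0, max(5.156, 0) = 5.156, max(32.58, 0) = 32.58
Node uu (S = 146.2): V_uu = e^(−0.04)·[0.3739·0.0000 + 0.6261·0.0000] = 0.0000
Node ud (S = 73.12): V_ud = e^(−0.04)·[0.3739·0.0000 + 0.6261·5.1562] = 3.1015
Node dd (S = 36.56): V_dd = e^(−0.04)·[0.3739·5.1562 + 0.6261·32.5781] = 21.4487
Node u (S = 97.5): V_u = e^(−0.04)·[0.3739·0.0000 + 0.6261·3.1015] = 1.8656
Node d (S = 48.75): V_d = e^(−0.04)·[0.3739·3.1015 + 0.6261·21.4487] = 14.0160
Node 0 (S = 65): V_0 = e^(−0.04)·[0.3739·1.8656 + 0.6261·14.0160] = 9.1010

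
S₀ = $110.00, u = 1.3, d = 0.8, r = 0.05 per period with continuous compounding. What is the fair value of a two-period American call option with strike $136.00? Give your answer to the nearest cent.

Risk-neutral probability p = (e^0.05 − 0.8)/(1.3 − 0.8) = 0.2513/0.5000 = 0.5025
Terminal stock prices: S_uu = 185.9, S_ud = 114.4, S_dd = 70.4
Terminal payoffs (S − K): max(49.9, 0) = 49.9, max(-21.6, 0) = 0, max(-65.6, 0) = 0
Node u (S = 143): continuation = e^(−0.05)·[0.5025·49.9000 + 0.4975·0.0000] = 23.8538; exercise value = 7.0000 ≤ continuation, so V_u = 23.8538
Node d (S = 88): continuation = e^(−0.05)·[0.5025·0.0000 + 0.4975·0.0000] = 0.0000; exercise value = 0.0000 ≤ continuation, so V_d = 0.0000
Node 0 (S = 110): continuation = e^(−0.05)·[0.5025·23.8538 + 0.4975·0.0000] = 11.4029; exercise value = 0.0000 ≤ continuation, so V_0 = 11.4029

$11.40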